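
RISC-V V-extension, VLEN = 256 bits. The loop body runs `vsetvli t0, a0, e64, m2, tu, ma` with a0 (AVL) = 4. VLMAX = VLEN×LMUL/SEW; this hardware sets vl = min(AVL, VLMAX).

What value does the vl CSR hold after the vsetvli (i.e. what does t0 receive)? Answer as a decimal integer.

vl = 4

VLMAX = (256 × 2) / 64 = 8 lanes
AVL=4 ≤ VLMAX=8, so vl = 4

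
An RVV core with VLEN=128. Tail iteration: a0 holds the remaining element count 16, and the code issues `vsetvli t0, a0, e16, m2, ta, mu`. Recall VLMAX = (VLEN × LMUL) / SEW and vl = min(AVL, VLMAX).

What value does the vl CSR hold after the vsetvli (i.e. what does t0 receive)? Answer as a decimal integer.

vl = 16

lanes per group: 128·2/16 = 16
vl ← min(16, 16) = 16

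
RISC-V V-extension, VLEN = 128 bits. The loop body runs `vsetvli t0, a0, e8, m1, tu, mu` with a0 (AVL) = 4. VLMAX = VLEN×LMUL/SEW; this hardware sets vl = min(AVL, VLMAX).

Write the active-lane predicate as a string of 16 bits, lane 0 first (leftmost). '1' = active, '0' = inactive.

VLMAX = VLEN×LMUL/SEW = 128×1/8 = 16
AVL=4 ≤ VLMAX=16, so vl = 4
bits (lane 0 leftmost): 1111000000000000

predicate = 1111000000000000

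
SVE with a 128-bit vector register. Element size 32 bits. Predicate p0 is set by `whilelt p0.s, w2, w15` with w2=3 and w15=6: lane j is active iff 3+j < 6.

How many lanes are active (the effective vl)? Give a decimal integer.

lane count: 128 div 32 = 4
whilelt: lane j active iff 3+j < 6 → j < 3 → 3 active

vl = 3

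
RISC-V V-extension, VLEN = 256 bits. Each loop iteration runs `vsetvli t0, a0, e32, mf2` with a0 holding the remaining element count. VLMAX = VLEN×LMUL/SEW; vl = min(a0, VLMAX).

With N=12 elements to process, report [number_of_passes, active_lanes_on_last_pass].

[iterations, last_vl] = [3, 4]

VLMAX = VLEN×LMUL/SEW = 256×1/2/32 = 4
iterations = ceil(12/4) = 3; final-pass vl = 4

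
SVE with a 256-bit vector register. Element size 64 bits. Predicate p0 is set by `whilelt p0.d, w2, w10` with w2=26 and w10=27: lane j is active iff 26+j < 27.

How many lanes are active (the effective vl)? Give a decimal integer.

vl = 1

lane count: 256 div 64 = 4
active while 26+j < 27, i.e. j ∈ [0,1) capped at 4 ⇒ 1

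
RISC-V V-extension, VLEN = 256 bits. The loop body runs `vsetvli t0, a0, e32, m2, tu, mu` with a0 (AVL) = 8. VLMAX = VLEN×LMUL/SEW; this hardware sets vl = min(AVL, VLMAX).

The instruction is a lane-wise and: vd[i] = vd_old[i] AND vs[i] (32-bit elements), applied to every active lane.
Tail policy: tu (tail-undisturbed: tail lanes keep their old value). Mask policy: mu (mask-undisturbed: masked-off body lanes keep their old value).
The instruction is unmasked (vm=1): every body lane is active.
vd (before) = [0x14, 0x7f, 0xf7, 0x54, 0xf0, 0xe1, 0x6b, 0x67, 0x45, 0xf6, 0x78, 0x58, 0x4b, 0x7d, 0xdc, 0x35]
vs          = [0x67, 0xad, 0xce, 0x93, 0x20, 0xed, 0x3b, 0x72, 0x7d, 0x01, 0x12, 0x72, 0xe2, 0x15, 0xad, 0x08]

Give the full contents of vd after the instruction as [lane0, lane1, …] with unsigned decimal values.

vd = [4, 45, 198, 16, 32, 225, 43, 98, 69, 246, 120, 88, 75, 125, 220, 53]

lanes per group: 256·2/32 = 16
vl = min(AVL, VLMAX) = min(8, 16) = 8
[0] and(0x14,0x67) = 0x04
[1] and(0x7f,0xad) = 0x2d
[2] and(0xf7,0xce) = 0xc6
[3] and(0x54,0x93) = 0x10
[4] and(0xf0,0x20) = 0x20
[5] and(0xe1,0xed) = 0xe1
[6] and(0x6b,0x3b) = 0x2b
[7] and(0x67,0x72) = 0x62
[8] tail/keep = 0x45
[9] tail/keep = 0xf6
[10] tail/keep = 0x78
[11] tail/keep = 0x58
[12] tail/keep = 0x4b
[13] tail/keep = 0x7d
[14] tail/keep = 0xdc
[15] tail/keep = 0x35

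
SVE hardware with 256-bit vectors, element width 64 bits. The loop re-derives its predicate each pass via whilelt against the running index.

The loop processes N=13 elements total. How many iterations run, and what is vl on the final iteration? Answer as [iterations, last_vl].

[iterations, last_vl] = [4, 1]

256-bit reg / 64-bit elem → 4 lanes
N=13: ⌈13/4⌉ = 4 iters; last vl = 13 − 3×4 = 1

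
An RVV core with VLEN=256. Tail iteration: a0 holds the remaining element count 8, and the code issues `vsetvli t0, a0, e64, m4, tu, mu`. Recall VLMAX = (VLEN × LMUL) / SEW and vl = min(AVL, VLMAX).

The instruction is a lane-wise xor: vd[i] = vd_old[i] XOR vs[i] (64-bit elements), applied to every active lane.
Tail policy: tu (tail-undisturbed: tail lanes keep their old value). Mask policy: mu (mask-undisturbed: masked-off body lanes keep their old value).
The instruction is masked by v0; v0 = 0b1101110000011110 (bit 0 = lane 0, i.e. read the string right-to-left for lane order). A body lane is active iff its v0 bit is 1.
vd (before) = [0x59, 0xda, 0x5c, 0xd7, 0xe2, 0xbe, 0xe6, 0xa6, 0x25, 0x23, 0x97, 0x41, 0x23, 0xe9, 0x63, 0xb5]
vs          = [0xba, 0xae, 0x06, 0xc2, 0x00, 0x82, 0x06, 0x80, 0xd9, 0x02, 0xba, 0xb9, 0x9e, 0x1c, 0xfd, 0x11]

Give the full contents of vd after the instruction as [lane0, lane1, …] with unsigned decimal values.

vd = [89, 116, 90, 21, 226, 190, 230, 166, 37, 35, 151, 65, 35, 233, 99, 181]

VLMAX = (256 × 4) / 64 = 16 lanes
vl ← min(8, 16) = 8
lane  0: mask-off/keep ⇒ 0x59
lane  1: xor(0xda,0xae) ⇒ 0x74
lane  2: xor(0x5c,0x06) ⇒ 0x5a
lane  3: xor(0xd7,0xc2) ⇒ 0x15
lane  4: xor(0xe2,0x00) ⇒ 0xe2
lane  5: mask-off/keep ⇒ 0xbe
lane  6: mask-off/keep ⇒ 0xe6
lane  7: mask-off/keep ⇒ 0xa6
lane  8: tail/keep ⇒ 0x25
lane  9: tail/keep ⇒ 0x23
lane 10: tail/keep ⇒ 0x97
lane 11: tail/keep ⇒ 0x41
lane 12: tail/keep ⇒ 0x23
lane 13: tail/keep ⇒ 0xe9
lane 14: tail/keep ⇒ 0x63
lane 15: tail/keep ⇒ 0xb5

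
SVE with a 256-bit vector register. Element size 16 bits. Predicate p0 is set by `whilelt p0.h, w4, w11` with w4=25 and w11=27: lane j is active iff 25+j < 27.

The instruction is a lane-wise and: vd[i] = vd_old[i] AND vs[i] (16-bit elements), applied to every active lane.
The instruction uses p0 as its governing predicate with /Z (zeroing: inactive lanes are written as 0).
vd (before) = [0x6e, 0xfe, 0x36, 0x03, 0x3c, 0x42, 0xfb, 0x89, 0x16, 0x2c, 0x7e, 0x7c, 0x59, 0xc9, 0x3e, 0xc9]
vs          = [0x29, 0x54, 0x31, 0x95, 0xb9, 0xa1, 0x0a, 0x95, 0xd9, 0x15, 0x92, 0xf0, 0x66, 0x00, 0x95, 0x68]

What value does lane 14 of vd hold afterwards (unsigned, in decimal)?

vd[14] = 0

256-bit reg / 16-bit elem → 16 lanes
whilelt: lane j active iff 25+j < 27 → j < 2 → 2 active
vd[0] and(0x6e,0x29) -> 0x28
vd[1] and(0xfe,0x54) -> 0x54
vd[2] tail/zero -> 0x00
vd[3] tail/zero -> 0x00
vd[4] tail/zero -> 0x00
vd[5] tail/zero -> 0x00
vd[6] tail/zero -> 0x00
vd[7] tail/zero -> 0x00
vd[8] tail/zero -> 0x00
vd[9] tail/zero -> 0x00
vd[10] tail/zero -> 0x00
vd[11] tail/zero -> 0x00
vd[12] tail/zero -> 0x00
vd[13] tail/zero -> 0x00
vd[14] tail/zero -> 0x00
vd[15] tail/zero -> 0x00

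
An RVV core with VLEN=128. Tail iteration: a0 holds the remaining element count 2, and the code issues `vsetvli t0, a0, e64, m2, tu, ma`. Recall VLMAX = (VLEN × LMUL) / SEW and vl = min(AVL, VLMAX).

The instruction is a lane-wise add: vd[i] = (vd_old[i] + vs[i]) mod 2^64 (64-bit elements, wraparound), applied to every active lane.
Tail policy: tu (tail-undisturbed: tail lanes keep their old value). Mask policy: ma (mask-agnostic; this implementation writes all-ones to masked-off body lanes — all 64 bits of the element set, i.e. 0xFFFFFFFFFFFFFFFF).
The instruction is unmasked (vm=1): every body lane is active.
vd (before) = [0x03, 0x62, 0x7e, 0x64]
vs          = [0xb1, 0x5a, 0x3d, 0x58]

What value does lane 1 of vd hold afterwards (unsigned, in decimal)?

VLMAX = VLEN×LMUL/SEW = 128×2/64 = 4
vl = min(AVL, VLMAX) = min(2, 4) = 2
vd[0] add(0x03,0xb1) -> 0xb4
vd[1] add(0x62,0x5a) -> 0xbc
vd[2] tail/keep -> 0x7e
vd[3] tail/keep -> 0x64

vd[1] = 188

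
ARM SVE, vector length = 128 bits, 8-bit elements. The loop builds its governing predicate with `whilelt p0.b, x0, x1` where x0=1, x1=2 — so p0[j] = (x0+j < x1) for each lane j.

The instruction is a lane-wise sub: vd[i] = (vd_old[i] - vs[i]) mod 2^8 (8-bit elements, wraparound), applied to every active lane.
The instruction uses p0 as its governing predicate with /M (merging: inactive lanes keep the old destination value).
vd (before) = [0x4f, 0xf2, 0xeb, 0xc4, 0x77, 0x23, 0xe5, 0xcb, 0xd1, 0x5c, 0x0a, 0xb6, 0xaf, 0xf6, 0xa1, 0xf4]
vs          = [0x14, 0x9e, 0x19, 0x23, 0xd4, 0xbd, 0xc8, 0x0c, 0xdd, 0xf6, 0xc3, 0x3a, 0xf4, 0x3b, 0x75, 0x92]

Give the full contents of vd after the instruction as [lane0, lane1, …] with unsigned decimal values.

register lanes = 128/8 = 16
active while 1+j < 2, i.e. j ∈ [0,1) capped at 16 ⇒ 1
vd[0] sub(0x4f,0x14) -> 0x3b
vd[1] tail/keep -> 0xf2
vd[2] tail/keep -> 0xeb
vd[3] tail/keep -> 0xc4
vd[4] tail/keep -> 0x77
vd[5] tail/keep -> 0x23
vd[6] tail/keep -> 0xe5
vd[7] tail/keep -> 0xcb
vd[8] tail/keep -> 0xd1
vd[9] tail/keep -> 0x5c
vd[10] tail/keep -> 0x0a
vd[11] tail/keep -> 0xb6
vd[12] tail/keep -> 0xaf
vd[13] tail/keep -> 0xf6
vd[14] tail/keep -> 0xa1
vd[15] tail/keep -> 0xf4

vd = [59, 242, 235, 196, 119, 35, 229, 203, 209, 92, 10, 182, 175, 246, 161, 244]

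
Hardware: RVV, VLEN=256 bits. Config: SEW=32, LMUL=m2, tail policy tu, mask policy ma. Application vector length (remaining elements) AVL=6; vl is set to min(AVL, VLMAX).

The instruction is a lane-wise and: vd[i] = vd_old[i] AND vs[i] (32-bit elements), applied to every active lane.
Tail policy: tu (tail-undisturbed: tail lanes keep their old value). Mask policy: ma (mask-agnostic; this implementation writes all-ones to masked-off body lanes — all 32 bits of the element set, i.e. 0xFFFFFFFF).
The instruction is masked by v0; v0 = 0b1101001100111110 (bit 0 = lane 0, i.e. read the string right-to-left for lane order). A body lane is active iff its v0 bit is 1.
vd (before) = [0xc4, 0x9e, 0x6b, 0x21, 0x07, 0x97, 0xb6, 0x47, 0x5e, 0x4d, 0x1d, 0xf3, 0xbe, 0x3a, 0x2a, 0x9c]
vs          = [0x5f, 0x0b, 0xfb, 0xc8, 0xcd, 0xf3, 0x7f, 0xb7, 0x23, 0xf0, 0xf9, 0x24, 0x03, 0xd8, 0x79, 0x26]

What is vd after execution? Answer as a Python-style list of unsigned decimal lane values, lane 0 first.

vd = [4294967295, 10, 107, 0, 5, 147, 182, 71, 94, 77, 29, 243, 190, 58, 42, 156]

lanes per group: 256·2/32 = 16
AVL=6 ≤ VLMAX=16, so vl = 6
vd[0] mask-off/ones -> 0xffffffff
vd[1] and(0x9e,0x0b) -> 0x0a
vd[2] and(0x6b,0xfb) -> 0x6b
vd[3] and(0x21,0xc8) -> 0x00
vd[4] and(0x07,0xcd) -> 0x05
vd[5] and(0x97,0xf3) -> 0x93
vd[6] tail/keep -> 0xb6
vd[7] tail/keep -> 0x47
vd[8] tail/keep -> 0x5e
vd[9] tail/keep -> 0x4d
vd[10] tail/keep -> 0x1d
vd[11] tail/keep -> 0xf3
vd[12] tail/keep -> 0xbe
vd[13] tail/keep -> 0x3a
vd[14] tail/keep -> 0x2a
vd[15] tail/keep -> 0x9c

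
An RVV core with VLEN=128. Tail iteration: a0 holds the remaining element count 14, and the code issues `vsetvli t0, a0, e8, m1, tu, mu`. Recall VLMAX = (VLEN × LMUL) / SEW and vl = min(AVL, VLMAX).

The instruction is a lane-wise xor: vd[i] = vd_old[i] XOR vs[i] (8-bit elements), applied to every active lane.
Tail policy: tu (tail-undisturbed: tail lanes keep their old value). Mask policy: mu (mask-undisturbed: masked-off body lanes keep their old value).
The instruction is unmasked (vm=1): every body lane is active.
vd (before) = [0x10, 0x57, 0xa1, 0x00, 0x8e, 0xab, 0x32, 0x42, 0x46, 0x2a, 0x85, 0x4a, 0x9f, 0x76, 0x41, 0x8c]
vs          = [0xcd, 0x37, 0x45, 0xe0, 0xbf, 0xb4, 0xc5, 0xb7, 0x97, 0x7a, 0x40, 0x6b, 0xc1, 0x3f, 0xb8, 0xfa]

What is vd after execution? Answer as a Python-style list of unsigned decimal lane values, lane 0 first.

vd = [221, 96, 228, 224, 49, 31, 247, 245, 209, 80, 197, 33, 94, 73, 65, 140]

VLMAX = (128 × 1) / 8 = 16 lanes
vl = min(AVL, VLMAX) = min(14, 16) = 14
  i=0: xor(0x10,0xcd) → 221
  i=1: xor(0x57,0x37) → 96
  i=2: xor(0xa1,0x45) → 228
  i=3: xor(0x00,0xe0) → 224
  i=4: xor(0x8e,0xbf) → 49
  i=5: xor(0xab,0xb4) → 31
  i=6: xor(0x32,0xc5) → 247
  i=7: xor(0x42,0xb7) → 245
  i=8: xor(0x46,0x97) → 209
  i=9: xor(0x2a,0x7a) → 80
  i=10: xor(0x85,0x40) → 197
  i=11: xor(0x4a,0x6b) → 33
  i=12: xor(0x9f,0xc1) → 94
  i=13: xor(0x76,0x3f) → 73
  i=14: tail/keep → 65
  i=15: tail/keep → 140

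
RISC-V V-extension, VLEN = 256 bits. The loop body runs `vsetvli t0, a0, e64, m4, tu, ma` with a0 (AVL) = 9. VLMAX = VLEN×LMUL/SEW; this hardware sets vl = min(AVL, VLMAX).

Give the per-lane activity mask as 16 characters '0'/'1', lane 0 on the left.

VLMAX = VLEN×LMUL/SEW = 256×4/64 = 16
vl = min(AVL, VLMAX) = min(9, 16) = 9
bits (lane 0 leftmost): 1111111110000000

predicate = 1111111110000000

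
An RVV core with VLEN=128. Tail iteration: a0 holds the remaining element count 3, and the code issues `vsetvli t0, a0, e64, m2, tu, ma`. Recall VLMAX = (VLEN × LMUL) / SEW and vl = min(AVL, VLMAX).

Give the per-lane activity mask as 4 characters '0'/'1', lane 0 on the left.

lanes per group: 128·2/64 = 4
AVL=3 ≤ VLMAX=4, so vl = 3
bits (lane 0 leftmost): 1110

predicate = 1110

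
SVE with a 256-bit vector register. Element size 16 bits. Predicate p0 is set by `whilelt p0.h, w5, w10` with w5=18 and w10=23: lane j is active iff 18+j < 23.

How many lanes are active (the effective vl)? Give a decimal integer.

lane count: 256 div 16 = 16
whilelt: lane j active iff 18+j < 23 → j < 5 → 5 active

vl = 5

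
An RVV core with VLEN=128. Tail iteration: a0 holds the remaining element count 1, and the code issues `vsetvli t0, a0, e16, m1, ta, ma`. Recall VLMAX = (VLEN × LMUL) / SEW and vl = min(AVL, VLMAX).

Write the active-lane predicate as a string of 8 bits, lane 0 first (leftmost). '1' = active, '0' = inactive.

lanes per group: 128·1/16 = 8
vl = min(AVL, VLMAX) = min(1, 8) = 1
bits (lane 0 leftmost): 10000000

predicate = 10000000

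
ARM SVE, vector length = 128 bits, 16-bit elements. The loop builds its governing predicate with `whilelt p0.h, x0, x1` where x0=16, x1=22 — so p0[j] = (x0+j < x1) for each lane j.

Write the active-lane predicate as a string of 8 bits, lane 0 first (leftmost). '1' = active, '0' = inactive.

predicate = 11111100

lane count: 128 div 16 = 8
p0[j] = (16+j < 22); true for j=0..5 → 6 lanes set
bits (lane 0 leftmost): 11111100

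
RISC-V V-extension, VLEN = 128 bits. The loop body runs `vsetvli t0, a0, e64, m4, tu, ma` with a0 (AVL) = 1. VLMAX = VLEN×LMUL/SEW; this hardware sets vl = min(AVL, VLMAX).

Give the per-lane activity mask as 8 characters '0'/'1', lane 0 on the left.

lanes per group: 128·4/64 = 8
vl ← min(1, 8) = 1
bits (lane 0 leftmost): 10000000

predicate = 10000000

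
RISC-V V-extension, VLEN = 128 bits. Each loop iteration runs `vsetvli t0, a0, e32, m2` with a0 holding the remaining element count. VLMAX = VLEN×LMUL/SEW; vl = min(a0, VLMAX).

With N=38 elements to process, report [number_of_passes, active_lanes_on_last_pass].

[iterations, last_vl] = [5, 6]

VLMAX = VLEN×LMUL/SEW = 128×2/32 = 8
iterations = ceil(38/8) = 5; final-pass vl = 6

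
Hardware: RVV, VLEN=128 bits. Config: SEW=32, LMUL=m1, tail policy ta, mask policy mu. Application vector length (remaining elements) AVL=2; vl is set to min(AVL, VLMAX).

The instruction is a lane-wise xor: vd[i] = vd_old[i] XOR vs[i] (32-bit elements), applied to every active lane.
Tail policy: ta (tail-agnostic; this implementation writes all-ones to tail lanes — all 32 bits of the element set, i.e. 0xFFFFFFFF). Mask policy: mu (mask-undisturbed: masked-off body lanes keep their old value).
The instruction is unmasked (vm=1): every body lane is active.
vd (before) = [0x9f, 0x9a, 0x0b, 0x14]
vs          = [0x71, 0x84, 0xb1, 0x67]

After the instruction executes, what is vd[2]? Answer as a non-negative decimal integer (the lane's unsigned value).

vd[2] = 4294967295

VLMAX = (128 × 1) / 32 = 4 lanes
AVL=2 ≤ VLMAX=4, so vl = 2
  i=0: xor(0x9f,0x71) → 238
  i=1: xor(0x9a,0x84) → 30
  i=2: tail/ones → 4294967295
  i=3: tail/ones → 4294967295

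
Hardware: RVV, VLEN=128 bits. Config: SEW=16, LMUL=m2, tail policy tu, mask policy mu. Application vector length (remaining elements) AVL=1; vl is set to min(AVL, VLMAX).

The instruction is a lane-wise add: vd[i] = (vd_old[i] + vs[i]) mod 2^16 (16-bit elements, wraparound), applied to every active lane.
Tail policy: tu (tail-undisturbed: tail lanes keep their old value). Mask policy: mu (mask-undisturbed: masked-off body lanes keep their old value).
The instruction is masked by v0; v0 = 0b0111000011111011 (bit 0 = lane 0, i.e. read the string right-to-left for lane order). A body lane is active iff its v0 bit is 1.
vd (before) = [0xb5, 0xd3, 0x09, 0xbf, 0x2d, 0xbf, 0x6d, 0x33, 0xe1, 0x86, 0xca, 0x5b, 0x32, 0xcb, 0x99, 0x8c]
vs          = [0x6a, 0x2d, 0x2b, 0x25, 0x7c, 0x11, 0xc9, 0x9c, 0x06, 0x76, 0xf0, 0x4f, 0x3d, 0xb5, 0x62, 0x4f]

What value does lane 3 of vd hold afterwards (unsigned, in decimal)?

vd[3] = 191

VLMAX = (128 × 2) / 16 = 16 lanes
AVL=1 ≤ VLMAX=16, so vl = 1
[0] add(0xb5,0x6a) = 0x11f
[1] tail/keep = 0xd3
[2] tail/keep = 0x09
[3] tail/keep = 0xbf
[4] tail/keep = 0x2d
[5] tail/keep = 0xbf
[6] tail/keep = 0x6d
[7] tail/keep = 0x33
[8] tail/keep = 0xe1
[9] tail/keep = 0x86
[10] tail/keep = 0xca
[11] tail/keep = 0x5b
[12] tail/keep = 0x32
[13] tail/keep = 0xcb
[14] tail/keep = 0x99
[15] tail/keep = 0x8c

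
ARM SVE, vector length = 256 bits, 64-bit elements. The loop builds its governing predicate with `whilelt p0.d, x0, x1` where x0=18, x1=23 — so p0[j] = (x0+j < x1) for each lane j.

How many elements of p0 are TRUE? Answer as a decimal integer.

lane count: 256 div 64 = 4
p0[j] = (18+j < 23); true for j=0..3 → 4 lanes set

vl = 4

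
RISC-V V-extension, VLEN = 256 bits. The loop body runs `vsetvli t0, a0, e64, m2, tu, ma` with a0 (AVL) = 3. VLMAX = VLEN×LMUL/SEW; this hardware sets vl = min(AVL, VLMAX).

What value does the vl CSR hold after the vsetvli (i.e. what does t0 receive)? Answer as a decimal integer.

lanes per group: 256·2/64 = 8
vl = min(AVL, VLMAX) = min(3, 8) = 3

vl = 3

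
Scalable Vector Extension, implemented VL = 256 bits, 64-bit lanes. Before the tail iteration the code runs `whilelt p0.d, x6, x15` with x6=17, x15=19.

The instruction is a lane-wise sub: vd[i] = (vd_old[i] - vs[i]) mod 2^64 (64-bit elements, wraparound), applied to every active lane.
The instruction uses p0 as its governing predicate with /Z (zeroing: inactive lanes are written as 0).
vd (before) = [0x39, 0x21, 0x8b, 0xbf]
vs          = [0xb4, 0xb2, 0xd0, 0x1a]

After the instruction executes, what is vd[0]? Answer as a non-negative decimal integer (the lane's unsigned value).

256-bit reg / 64-bit elem → 4 lanes
whilelt: lane j active iff 17+j < 19 → j < 2 → 2 active
  i=0: sub(0x39,0xb4) → 18446744073709551493
  i=1: sub(0x21,0xb2) → 18446744073709551471
  i=2: tail/zero → 0
  i=3: tail/zero → 0

vd[0] = 18446744073709551493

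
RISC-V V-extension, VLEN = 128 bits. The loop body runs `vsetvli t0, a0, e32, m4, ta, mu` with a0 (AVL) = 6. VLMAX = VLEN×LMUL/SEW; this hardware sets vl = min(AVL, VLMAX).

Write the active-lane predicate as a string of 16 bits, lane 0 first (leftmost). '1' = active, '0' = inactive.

VLMAX = VLEN×LMUL/SEW = 128×4/32 = 16
vl ← min(6, 16) = 6
bits (lane 0 leftmost): 1111110000000000

predicate = 1111110000000000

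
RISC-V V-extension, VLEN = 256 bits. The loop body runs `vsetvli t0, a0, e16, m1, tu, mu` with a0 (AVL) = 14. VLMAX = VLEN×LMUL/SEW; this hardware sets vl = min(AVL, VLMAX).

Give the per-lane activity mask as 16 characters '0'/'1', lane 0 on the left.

VLMAX = (256 × 1) / 16 = 16 lanes
AVL=14 ≤ VLMAX=16, so vl = 14
bits (lane 0 leftmost): 1111111111111100

predicate = 1111111111111100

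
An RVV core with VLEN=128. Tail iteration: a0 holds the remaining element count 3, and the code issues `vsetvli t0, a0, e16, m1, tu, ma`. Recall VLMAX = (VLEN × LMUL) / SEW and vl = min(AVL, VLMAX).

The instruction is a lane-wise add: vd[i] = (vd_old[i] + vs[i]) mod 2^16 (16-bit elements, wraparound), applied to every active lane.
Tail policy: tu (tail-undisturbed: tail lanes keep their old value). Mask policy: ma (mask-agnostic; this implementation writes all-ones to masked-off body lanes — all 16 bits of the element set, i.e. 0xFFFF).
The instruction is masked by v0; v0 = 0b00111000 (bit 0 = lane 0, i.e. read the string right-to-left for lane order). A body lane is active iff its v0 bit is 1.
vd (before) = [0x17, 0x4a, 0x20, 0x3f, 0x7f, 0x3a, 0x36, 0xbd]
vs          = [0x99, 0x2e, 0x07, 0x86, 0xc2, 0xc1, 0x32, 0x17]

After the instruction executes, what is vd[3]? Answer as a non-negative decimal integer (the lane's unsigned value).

lanes per group: 128·1/16 = 8
AVL=3 ≤ VLMAX=8, so vl = 3
lane  0: mask-off/ones ⇒ 0xffff
lane  1: mask-off/ones ⇒ 0xffff
lane  2: mask-off/ones ⇒ 0xffff
lane  3: tail/keep ⇒ 0x3f
lane  4: tail/keep ⇒ 0x7f
lane  5: tail/keep ⇒ 0x3a
lane  6: tail/keep ⇒ 0x36
lane  7: tail/keep ⇒ 0xbd

vd[3] = 63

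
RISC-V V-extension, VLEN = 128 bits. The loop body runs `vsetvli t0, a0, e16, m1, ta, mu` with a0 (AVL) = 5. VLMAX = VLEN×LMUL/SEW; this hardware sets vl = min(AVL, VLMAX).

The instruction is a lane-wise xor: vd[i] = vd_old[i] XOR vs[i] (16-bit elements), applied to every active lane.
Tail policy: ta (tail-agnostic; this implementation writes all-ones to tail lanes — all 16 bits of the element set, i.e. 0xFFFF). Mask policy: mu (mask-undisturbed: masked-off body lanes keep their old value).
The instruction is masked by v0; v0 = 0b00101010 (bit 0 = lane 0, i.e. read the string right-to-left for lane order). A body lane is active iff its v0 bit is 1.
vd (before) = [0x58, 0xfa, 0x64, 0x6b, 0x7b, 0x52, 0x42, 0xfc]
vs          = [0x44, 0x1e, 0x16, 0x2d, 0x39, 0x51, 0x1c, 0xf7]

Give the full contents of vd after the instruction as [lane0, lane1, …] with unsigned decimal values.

vd = [88, 228, 100, 70, 123, 65535, 65535, 65535]

lanes per group: 128·1/16 = 8
AVL=5 ≤ VLMAX=8, so vl = 5
[0] mask-off/keep = 0x58
[1] xor(0xfa,0x1e) = 0xe4
[2] mask-off/keep = 0x64
[3] xor(0x6b,0x2d) = 0x46
[4] mask-off/keep = 0x7b
[5] tail/ones = 0xffff
[6] tail/ones = 0xffff
[7] tail/ones = 0xffff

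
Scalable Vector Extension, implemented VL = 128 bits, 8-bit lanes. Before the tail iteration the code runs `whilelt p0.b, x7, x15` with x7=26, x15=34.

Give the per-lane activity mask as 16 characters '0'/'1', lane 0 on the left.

predicate = 1111111100000000

register lanes = 128/8 = 16
whilelt: lane j active iff 26+j < 34 → j < 8 → 8 active
bits (lane 0 leftmost): 1111111100000000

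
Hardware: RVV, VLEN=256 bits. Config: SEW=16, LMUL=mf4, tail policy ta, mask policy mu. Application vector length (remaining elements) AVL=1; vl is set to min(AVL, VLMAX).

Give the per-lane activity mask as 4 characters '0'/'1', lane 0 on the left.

lanes per group: 256·1/4/16 = 4
AVL=1 ≤ VLMAX=4, so vl = 1
bits (lane 0 leftmost): 1000

predicate = 1000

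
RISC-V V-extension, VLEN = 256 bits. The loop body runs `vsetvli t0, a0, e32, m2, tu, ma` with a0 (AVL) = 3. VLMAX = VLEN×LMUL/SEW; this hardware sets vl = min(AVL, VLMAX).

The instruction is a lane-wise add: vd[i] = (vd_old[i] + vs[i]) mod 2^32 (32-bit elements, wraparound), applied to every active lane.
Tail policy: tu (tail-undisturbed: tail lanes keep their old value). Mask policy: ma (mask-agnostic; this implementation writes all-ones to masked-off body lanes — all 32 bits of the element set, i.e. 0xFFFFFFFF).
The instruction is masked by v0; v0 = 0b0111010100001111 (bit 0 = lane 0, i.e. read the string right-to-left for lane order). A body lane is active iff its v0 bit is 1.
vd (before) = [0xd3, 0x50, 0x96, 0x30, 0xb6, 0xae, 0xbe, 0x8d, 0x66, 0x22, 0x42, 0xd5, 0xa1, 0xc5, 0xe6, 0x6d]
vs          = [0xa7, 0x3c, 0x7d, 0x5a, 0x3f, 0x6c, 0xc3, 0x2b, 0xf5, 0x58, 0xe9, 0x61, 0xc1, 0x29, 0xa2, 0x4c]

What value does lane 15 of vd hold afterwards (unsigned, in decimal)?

lanes per group: 256·2/32 = 16
vl = min(AVL, VLMAX) = min(3, 16) = 3
  i=0: add(0xd3,0xa7) → 378
  i=1: add(0x50,0x3c) → 140
  i=2: add(0x96,0x7d) → 275
  i=3: tail/keep → 48
  i=4: tail/keep → 182
  i=5: tail/keep → 174
  i=6: tail/keep → 190
  i=7: tail/keep → 141
  i=8: tail/keep → 102
  i=9: tail/keep → 34
  i=10: tail/keep → 66
  i=11: tail/keep → 213
  i=12: tail/keep → 161
  i=13: tail/keep → 197
  i=14: tail/keep → 230
  i=15: tail/keep → 109

vd[15] = 109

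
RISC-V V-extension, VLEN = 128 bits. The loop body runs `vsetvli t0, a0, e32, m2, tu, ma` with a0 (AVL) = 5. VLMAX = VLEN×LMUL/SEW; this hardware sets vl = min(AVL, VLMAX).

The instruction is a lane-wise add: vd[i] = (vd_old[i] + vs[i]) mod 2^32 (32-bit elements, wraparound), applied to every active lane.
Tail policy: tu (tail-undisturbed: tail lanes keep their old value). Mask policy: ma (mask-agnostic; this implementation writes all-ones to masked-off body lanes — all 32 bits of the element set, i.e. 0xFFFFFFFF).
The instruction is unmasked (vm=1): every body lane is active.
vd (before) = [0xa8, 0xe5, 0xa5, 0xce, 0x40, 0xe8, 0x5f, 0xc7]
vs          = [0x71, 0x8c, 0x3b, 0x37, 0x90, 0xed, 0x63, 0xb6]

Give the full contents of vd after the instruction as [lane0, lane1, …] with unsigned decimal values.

VLMAX = (128 × 2) / 32 = 8 lanes
AVL=5 ≤ VLMAX=8, so vl = 5
  i=0: add(0xa8,0x71) → 281
  i=1: add(0xe5,0x8c) → 369
  i=2: add(0xa5,0x3b) → 224
  i=3: add(0xce,0x37) → 261
  i=4: add(0x40,0x90) → 208
  i=5: tail/keep → 232
  i=6: tail/keep → 95
  i=7: tail/keep → 199

vd = [281, 369, 224, 261, 208, 232, 95, 199]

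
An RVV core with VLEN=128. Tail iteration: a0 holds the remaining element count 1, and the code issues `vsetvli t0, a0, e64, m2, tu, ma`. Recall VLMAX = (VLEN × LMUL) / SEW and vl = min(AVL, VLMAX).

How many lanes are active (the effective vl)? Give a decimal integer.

VLMAX = VLEN×LMUL/SEW = 128×2/64 = 4
vl = min(AVL, VLMAX) = min(1, 4) = 1

vl = 1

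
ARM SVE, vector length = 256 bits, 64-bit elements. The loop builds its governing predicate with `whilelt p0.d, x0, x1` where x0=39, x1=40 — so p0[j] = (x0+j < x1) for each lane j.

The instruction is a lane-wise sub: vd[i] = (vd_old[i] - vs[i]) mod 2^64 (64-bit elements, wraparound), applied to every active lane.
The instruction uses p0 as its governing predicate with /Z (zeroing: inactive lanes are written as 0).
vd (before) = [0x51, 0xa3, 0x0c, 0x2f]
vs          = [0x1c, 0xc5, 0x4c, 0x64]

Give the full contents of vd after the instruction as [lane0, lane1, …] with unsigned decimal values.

register lanes = 256/64 = 4
whilelt: lane j active iff 39+j < 40 → j < 1 → 1 active
[0] sub(0x51,0x1c) = 0x35
[1] tail/zero = 0x00
[2] tail/zero = 0x00
[3] tail/zero = 0x00

vd = [53, 0, 0, 0]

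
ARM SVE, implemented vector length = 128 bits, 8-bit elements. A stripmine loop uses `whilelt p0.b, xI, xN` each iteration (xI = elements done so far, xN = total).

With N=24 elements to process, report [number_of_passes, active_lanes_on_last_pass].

[iterations, last_vl] = [2, 8]

register lanes = 128/8 = 16
24 elements at 16/iter → 2 passes, remainder 8 on the last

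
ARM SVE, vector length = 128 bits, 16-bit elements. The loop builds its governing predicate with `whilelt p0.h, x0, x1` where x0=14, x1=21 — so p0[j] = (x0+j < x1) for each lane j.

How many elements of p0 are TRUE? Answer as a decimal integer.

vl = 7

lane count: 128 div 16 = 8
whilelt: lane j active iff 14+j < 21 → j < 7 → 7 active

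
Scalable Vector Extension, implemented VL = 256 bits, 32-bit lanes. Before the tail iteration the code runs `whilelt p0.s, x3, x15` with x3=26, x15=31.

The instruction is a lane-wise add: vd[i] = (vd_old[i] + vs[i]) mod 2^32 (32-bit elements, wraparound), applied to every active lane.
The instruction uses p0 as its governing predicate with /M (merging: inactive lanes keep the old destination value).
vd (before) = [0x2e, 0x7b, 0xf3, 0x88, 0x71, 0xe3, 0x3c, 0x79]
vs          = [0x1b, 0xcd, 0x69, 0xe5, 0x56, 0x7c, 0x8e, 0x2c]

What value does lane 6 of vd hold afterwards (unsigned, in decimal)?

256-bit reg / 32-bit elem → 8 lanes
whilelt: lane j active iff 26+j < 31 → j < 5 → 5 active
[0] add(0x2e,0x1b) = 0x49
[1] add(0x7b,0xcd) = 0x148
[2] add(0xf3,0x69) = 0x15c
[3] add(0x88,0xe5) = 0x16d
[4] add(0x71,0x56) = 0xc7
[5] tail/keep = 0xe3
[6] tail/keep = 0x3c
[7] tail/keep = 0x79

vd[6] = 60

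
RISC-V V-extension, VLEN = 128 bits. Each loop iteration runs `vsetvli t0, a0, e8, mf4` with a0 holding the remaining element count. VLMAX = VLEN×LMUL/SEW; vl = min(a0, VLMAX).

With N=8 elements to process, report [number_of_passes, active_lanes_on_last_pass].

VLMAX = VLEN×LMUL/SEW = 128×1/4/8 = 4
8 elements at 4/iter → 2 passes, remainder 4 on the last

[iterations, last_vl] = [2, 4]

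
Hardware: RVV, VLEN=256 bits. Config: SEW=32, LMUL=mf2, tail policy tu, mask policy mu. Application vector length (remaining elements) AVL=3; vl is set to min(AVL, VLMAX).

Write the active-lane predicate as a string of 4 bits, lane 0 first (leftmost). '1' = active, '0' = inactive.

predicate = 1110

VLMAX = VLEN×LMUL/SEW = 256×1/2/32 = 4
vl = min(AVL, VLMAX) = min(3, 4) = 3
bits (lane 0 leftmost): 1110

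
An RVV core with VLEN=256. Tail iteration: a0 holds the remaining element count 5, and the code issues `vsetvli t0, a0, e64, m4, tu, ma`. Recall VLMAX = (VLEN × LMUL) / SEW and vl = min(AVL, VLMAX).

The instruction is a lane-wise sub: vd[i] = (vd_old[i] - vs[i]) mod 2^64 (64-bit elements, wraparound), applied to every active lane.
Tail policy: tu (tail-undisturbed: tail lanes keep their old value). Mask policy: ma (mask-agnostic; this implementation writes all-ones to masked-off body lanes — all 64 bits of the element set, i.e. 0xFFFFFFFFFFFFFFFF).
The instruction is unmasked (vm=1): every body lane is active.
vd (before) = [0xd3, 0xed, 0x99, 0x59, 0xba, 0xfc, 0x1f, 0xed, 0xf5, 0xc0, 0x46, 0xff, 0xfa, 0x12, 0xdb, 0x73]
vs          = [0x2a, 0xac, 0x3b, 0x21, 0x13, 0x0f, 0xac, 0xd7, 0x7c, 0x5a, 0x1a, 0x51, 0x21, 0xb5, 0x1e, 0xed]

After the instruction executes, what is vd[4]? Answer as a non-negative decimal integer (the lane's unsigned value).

vd[4] = 167

lanes per group: 256·4/64 = 16
vl ← min(5, 16) = 5
  i=0: sub(0xd3,0x2a) → 169
  i=1: sub(0xed,0xac) → 65
  i=2: sub(0x99,0x3b) → 94
  i=3: sub(0x59,0x21) → 56
  i=4: sub(0xba,0x13) → 167
  i=5: tail/keep → 252
  i=6: tail/keep → 31
  i=7: tail/keep → 237
  i=8: tail/keep → 245
  i=9: tail/keep → 192
  i=10: tail/keep → 70
  i=11: tail/keep → 255
  i=12: tail/keep → 250
  i=13: tail/keep → 18
  i=14: tail/keep → 219
  i=15: tail/keep → 115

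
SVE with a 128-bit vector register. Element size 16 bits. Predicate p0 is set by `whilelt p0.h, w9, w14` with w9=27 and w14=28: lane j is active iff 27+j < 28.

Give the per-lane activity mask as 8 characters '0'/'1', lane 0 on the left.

128-bit reg / 16-bit elem → 8 lanes
whilelt: lane j active iff 27+j < 28 → j < 1 → 1 active
bits (lane 0 leftmost): 10000000

predicate = 10000000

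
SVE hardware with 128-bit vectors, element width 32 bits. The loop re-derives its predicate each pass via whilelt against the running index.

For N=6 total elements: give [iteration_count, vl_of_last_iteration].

[iterations, last_vl] = [2, 2]

register lanes = 128/32 = 4
iterations = ceil(6/4) = 2; final-pass vl = 2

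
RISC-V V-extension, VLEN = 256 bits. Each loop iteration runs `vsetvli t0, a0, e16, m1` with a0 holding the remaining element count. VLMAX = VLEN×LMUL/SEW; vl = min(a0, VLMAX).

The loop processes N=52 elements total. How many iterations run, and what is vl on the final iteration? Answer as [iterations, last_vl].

[iterations, last_vl] = [4, 4]

lanes per group: 256·1/16 = 16
N=52: ⌈52/16⌉ = 4 iters; last vl = 52 − 3×16 = 4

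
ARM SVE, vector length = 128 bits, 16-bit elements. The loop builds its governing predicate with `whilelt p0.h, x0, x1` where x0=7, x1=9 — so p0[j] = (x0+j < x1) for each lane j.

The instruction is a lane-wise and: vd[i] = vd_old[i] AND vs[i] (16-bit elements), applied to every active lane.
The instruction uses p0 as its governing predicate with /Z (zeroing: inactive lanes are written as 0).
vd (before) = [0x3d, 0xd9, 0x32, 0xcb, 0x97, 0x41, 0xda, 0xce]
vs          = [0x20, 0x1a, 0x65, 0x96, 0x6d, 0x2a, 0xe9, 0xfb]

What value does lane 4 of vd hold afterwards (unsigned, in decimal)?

lane count: 128 div 16 = 8
active while 7+j < 9, i.e. j ∈ [0,2) capped at 8 ⇒ 2
lane  0: and(0x3d,0x20) ⇒ 0x20
lane  1: and(0xd9,0x1a) ⇒ 0x18
lane  2: tail/zero ⇒ 0x00
lane  3: tail/zero ⇒ 0x00
lane  4: tail/zero ⇒ 0x00
lane  5: tail/zero ⇒ 0x00
lane  6: tail/zero ⇒ 0x00
lane  7: tail/zero ⇒ 0x00

vd[4] = 0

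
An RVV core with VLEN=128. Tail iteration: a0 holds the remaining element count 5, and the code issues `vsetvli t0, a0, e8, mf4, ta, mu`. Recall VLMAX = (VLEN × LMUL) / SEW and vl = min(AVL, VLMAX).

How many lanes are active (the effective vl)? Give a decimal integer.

vl = 4

VLMAX = (128 × 1/4) / 8 = 4 lanes
vl = min(AVL, VLMAX) = min(5, 4) = 4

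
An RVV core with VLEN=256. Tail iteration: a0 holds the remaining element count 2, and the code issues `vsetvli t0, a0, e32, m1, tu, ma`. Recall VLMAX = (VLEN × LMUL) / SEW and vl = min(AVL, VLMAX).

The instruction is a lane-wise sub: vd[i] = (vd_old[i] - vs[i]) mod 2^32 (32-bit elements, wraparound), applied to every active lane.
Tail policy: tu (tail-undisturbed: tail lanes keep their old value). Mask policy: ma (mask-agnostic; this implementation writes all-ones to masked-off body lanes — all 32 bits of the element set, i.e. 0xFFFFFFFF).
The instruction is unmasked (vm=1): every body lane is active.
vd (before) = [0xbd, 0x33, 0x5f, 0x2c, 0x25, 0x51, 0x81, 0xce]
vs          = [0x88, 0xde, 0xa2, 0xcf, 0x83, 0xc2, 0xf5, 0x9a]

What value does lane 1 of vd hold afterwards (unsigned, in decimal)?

VLMAX = (256 × 1) / 32 = 8 lanes
vl = min(AVL, VLMAX) = min(2, 8) = 2
lane  0: sub(0xbd,0x88) ⇒ 0x35
lane  1: sub(0x33,0xde) ⇒ 0xffffff55
lane  2: tail/keep ⇒ 0x5f
lane  3: tail/keep ⇒ 0x2c
lane  4: tail/keep ⇒ 0x25
lane  5: tail/keep ⇒ 0x51
lane  6: tail/keep ⇒ 0x81
lane  7: tail/keep ⇒ 0xce

vd[1] = 4294967125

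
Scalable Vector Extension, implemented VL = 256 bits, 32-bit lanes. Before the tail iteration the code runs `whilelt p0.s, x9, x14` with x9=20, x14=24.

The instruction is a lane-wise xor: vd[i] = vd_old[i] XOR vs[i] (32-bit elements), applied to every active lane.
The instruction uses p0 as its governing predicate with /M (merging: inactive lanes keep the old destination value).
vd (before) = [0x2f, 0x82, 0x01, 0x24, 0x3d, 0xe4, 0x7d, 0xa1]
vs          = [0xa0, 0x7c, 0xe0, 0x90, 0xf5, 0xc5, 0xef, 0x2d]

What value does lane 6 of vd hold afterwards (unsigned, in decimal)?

vd[6] = 125

lane count: 256 div 32 = 8
p0[j] = (20+j < 24); true for j=0..3 → 4 lanes set
[0] xor(0x2f,0xa0) = 0x8f
[1] xor(0x82,0x7c) = 0xfe
[2] xor(0x01,0xe0) = 0xe1
[3] xor(0x24,0x90) = 0xb4
[4] tail/keep = 0x3d
[5] tail/keep = 0xe4
[6] tail/keep = 0x7d
[7] tail/keep = 0xa1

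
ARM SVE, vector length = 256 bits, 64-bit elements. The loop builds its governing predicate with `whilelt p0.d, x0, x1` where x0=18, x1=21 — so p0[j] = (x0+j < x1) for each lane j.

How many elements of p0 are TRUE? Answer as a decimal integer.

256-bit reg / 64-bit elem → 4 lanes
whilelt: lane j active iff 18+j < 21 → j < 3 → 3 active

vl = 3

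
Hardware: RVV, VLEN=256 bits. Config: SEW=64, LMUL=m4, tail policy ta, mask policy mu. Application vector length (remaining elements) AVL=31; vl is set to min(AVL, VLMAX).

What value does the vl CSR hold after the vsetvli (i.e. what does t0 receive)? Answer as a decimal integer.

vl = 16

VLMAX = VLEN×LMUL/SEW = 256×4/64 = 16
vl = min(AVL, VLMAX) = min(31, 16) = 16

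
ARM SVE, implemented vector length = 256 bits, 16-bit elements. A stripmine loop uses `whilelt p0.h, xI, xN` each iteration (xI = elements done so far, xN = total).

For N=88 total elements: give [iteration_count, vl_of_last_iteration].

[iterations, last_vl] = [6, 8]

lane count: 256 div 16 = 16
iterations = ceil(88/16) = 6; final-pass vl = 8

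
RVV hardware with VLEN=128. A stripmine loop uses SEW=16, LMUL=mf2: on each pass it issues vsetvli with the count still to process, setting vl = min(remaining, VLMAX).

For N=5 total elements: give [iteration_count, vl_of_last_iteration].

[iterations, last_vl] = [2, 1]

VLMAX = (128 × 1/2) / 16 = 4 lanes
N=5: ⌈5/4⌉ = 2 iters; last vl = 5 − 1×4 = 1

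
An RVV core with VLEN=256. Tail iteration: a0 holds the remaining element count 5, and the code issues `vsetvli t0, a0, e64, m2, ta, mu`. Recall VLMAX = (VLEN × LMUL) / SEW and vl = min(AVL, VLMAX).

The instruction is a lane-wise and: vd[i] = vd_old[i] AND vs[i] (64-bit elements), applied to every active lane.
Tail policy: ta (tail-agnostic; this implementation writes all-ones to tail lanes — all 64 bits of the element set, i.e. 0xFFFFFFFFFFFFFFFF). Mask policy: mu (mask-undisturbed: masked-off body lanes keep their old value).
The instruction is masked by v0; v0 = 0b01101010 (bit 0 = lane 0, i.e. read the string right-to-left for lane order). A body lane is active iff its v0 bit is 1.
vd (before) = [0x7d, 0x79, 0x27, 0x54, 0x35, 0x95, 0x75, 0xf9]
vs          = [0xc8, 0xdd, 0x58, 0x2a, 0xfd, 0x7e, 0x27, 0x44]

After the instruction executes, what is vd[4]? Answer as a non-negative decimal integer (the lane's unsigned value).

VLMAX = VLEN×LMUL/SEW = 256×2/64 = 8
vl ← min(5, 8) = 5
vd[0] mask-off/keep -> 0x7d
vd[1] and(0x79,0xdd) -> 0x59
vd[2] mask-off/keep -> 0x27
vd[3] and(0x54,0x2a) -> 0x00
vd[4] mask-off/keep -> 0x35
vd[5] tail/ones -> 0xffffffffffffffff
vd[6] tail/ones -> 0xffffffffffffffff
vd[7] tail/ones -> 0xffffffffffffffff

vd[4] = 53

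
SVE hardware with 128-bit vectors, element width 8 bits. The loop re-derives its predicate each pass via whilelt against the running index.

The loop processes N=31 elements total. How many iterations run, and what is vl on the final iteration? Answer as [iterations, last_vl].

128-bit reg / 8-bit elem → 16 lanes
31 elements at 16/iter → 2 passes, remainder 15 on the last

[iterations, last_vl] = [2, 15]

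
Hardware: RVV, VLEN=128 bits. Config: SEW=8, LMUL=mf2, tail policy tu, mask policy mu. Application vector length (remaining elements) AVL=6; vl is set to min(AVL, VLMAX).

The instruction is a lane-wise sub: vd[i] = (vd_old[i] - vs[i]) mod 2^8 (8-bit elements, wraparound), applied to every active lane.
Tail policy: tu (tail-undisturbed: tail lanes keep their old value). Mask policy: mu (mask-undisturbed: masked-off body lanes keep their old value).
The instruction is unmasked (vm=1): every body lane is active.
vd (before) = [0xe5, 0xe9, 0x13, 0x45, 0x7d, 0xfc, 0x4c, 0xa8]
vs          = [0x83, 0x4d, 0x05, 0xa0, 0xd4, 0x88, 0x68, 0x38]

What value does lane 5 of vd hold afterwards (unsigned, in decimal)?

vd[5] = 116

lanes per group: 128·1/2/8 = 8
vl ← min(6, 8) = 6
[0] sub(0xe5,0x83) = 0x62
[1] sub(0xe9,0x4d) = 0x9c
[2] sub(0x13,0x05) = 0x0e
[3] sub(0x45,0xa0) = 0xa5
[4] sub(0x7d,0xd4) = 0xa9
[5] sub(0xfc,0x88) = 0x74
[6] tail/keep = 0x4c
[7] tail/keep = 0xa8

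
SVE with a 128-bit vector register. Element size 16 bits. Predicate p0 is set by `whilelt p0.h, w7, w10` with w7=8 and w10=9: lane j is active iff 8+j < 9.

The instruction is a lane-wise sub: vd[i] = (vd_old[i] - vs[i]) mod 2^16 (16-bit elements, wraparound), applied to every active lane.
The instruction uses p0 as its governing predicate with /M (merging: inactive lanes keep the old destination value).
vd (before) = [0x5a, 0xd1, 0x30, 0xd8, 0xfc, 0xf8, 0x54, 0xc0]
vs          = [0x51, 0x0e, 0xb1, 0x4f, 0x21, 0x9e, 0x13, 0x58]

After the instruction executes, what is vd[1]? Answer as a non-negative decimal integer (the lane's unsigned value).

vd[1] = 209

128-bit reg / 16-bit elem → 8 lanes
p0[j] = (8+j < 9); true for j=0..0 → 1 lanes set
[0] sub(0x5a,0x51) = 0x09
[1] tail/keep = 0xd1
[2] tail/keep = 0x30
[3] tail/keep = 0xd8
[4] tail/keep = 0xfc
[5] tail/keep = 0xf8
[6] tail/keep = 0x54
[7] tail/keep = 0xc0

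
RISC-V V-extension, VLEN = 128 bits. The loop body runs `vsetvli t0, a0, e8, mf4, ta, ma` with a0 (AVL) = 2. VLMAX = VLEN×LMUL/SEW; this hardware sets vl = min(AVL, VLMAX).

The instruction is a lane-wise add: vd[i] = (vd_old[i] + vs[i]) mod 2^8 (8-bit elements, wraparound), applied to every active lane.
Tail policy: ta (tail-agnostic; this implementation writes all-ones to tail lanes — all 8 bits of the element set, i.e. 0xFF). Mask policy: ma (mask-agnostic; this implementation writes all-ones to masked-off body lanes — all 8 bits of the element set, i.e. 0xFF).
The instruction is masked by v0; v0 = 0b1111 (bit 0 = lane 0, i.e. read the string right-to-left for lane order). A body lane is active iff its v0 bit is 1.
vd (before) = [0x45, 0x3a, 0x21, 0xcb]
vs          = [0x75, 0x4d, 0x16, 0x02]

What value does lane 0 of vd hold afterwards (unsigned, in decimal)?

vd[0] = 186

VLMAX = VLEN×LMUL/SEW = 128×1/4/8 = 4
vl = min(AVL, VLMAX) = min(2, 4) = 2
  i=0: add(0x45,0x75) → 186
  i=1: add(0x3a,0x4d) → 135
  i=2: tail/ones → 255
  i=3: tail/ones → 255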